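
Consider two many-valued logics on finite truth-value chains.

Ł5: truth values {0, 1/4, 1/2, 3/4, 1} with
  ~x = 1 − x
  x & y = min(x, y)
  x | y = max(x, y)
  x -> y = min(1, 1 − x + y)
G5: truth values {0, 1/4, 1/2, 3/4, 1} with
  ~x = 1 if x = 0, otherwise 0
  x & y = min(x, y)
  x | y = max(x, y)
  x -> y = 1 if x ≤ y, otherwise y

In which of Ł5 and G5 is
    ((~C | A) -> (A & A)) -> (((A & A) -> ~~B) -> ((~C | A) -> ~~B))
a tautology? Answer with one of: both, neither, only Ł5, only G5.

both

In Ł5: every assignment gives 1 — tautology.
In G5: every assignment gives 1 — tautology.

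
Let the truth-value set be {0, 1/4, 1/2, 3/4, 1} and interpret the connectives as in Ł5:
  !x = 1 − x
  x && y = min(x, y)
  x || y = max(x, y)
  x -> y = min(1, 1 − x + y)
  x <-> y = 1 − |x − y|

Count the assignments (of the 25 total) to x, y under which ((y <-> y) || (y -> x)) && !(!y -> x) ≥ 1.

value 1: 1 assignment (counts)
value 3/4: 2 assignments
value 1/2: 3 assignments
value 1/4: 4 assignments
value 0: 15 assignments
So 1 of the 25 assignments meets the threshold.

1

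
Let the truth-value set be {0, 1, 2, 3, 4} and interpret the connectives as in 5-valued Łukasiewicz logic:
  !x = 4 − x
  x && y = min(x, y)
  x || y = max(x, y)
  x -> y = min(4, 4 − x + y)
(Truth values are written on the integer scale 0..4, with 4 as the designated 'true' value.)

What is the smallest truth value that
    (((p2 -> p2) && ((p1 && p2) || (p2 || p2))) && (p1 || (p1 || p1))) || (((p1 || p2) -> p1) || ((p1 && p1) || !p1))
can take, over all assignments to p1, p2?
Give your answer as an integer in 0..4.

2

Take p1 = 2, p2 = 4:
p2 -> p2 = 4 -> 4 = 4
p1 && p2 = 2 && 4 = 2
p2 || p2 = 4 || 4 = 4
(p1 && p2) || (p2 || p2) = 2 || 4 = 4
(p2 -> p2) && ((p1 && p2) || (p2 || p2)) = 4 && 4 = 4
p1 || p1 = 2 || 2 = 2
p1 || (p1 || p1) = 2 || 2 = 2
((p2 -> p2) && ((p1 && p2) || (p2 || p2))) && (p1 || (p1 || p1)) = 4 && 2 = 2
p1 || p2 = 2 || 4 = 4
(p1 || p2) -> p1 = 4 -> 2 = 2
p1 && p1 = 2 && 2 = 2
!p1 = !2 = 2
(p1 && p1) || !p1 = 2 || 2 = 2
((p1 || p2) -> p1) || ((p1 && p1) || !p1) = 2 || 2 = 2
(((p2 -> p2) && ((p1 && p2) || (p2 || p2))) && (p1 || (p1 || p1))) || (((p1 || p2) -> p1) || ((p1 && p1) || !p1)) = 2 || 2 = 2
No assignment yields a value below 2, so this is the minimum.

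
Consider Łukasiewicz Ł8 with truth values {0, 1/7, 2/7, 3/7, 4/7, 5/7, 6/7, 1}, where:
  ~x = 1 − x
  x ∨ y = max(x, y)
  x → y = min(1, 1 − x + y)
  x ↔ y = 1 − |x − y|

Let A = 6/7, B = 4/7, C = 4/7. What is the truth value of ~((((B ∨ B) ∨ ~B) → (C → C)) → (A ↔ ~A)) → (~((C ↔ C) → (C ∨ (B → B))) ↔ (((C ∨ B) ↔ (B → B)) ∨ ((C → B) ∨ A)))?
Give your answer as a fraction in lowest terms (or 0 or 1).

B ∨ B = 4/7 ∨ 4/7 = 4/7
~B = ~4/7 = 3/7
(B ∨ B) ∨ ~B = 4/7 ∨ 3/7 = 4/7
C → C = 4/7 → 4/7 = 1
((B ∨ B) ∨ ~B) → (C → C) = 4/7 → 1 = 1
~A = ~6/7 = 1/7
A ↔ ~A = 6/7 ↔ 1/7 = 2/7
(((B ∨ B) ∨ ~B) → (C → C)) → (A ↔ ~A) = 1 → 2/7 = 2/7
~((((B ∨ B) ∨ ~B) → (C → C)) → (A ↔ ~A)) = ~2/7 = 5/7
C ↔ C = 4/7 ↔ 4/7 = 1
B → B = 4/7 → 4/7 = 1
C ∨ (B → B) = 4/7 ∨ 1 = 1
(C ↔ C) → (C ∨ (B → B)) = 1 → 1 = 1
~((C ↔ C) → (C ∨ (B → B))) = ~1 = 0
C ∨ B = 4/7 ∨ 4/7 = 4/7
B → B = 4/7 → 4/7 = 1
(C ∨ B) ↔ (B → B) = 4/7 ↔ 1 = 4/7
C → B = 4/7 → 4/7 = 1
(C → B) ∨ A = 1 ∨ 6/7 = 1
((C ∨ B) ↔ (B → B)) ∨ ((C → B) ∨ A) = 4/7 ∨ 1 = 1
~((C ↔ C) → (C ∨ (B → B))) ↔ (((C ∨ B) ↔ (B → B)) ∨ ((C → B) ∨ A)) = 0 ↔ 1 = 0
~((((B ∨ B) ∨ ~B) → (C → C)) → (A ↔ ~A)) → (~((C ↔ C) → (C ∨ (B → B))) ↔ (((C ∨ B) ↔ (B → B)) ∨ ((C → B) ∨ A))) = 5/7 → 0 = 2/7

2/7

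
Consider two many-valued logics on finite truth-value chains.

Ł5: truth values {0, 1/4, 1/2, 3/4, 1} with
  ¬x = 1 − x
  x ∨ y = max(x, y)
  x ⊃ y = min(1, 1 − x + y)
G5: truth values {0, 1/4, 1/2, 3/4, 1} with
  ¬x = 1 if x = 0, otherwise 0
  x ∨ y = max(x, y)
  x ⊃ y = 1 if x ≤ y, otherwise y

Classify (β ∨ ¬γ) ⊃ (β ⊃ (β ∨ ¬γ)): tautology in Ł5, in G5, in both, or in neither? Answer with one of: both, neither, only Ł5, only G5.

both

In Ł5: every assignment gives 1 — tautology.
In G5: every assignment gives 1 — tautology.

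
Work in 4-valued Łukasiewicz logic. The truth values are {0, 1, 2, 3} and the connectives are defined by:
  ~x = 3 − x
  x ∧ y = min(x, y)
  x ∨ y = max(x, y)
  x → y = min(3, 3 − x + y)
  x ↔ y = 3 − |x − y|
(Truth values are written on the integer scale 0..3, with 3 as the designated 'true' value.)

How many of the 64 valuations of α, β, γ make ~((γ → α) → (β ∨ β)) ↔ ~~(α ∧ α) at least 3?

22

value 3: 22 assignments (counts)
value 2: 24 assignments
value 1: 13 assignments
value 0: 5 assignments
So 22 of the 64 assignments meet the threshold.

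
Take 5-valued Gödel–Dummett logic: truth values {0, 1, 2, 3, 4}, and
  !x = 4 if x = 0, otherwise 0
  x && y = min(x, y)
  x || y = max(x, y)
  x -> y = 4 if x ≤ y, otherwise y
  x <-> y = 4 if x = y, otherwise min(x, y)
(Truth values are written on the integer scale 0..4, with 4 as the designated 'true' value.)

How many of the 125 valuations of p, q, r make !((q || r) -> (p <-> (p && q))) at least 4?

value 4: 16 assignments (counts)
value 0: 109 assignments
So 16 of the 125 assignments meet the threshold.

16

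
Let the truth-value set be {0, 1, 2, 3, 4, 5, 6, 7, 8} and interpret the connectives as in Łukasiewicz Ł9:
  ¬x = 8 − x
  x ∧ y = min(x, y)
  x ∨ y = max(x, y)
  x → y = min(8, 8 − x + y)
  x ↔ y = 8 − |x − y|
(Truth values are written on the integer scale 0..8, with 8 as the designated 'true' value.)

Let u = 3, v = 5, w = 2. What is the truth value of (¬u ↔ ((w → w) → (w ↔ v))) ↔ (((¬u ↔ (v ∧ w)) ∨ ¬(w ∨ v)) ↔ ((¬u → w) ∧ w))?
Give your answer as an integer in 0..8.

¬u = ¬3 = 5
w → w = 2 → 2 = 8
w ↔ v = 2 ↔ 5 = 5
(w → w) → (w ↔ v) = 8 → 5 = 5
¬u ↔ ((w → w) → (w ↔ v)) = 5 ↔ 5 = 8
¬u = ¬3 = 5
v ∧ w = 5 ∧ 2 = 2
¬u ↔ (v ∧ w) = 5 ↔ 2 = 5
w ∨ v = 2 ∨ 5 = 5
¬(w ∨ v) = ¬5 = 3
(¬u ↔ (v ∧ w)) ∨ ¬(w ∨ v) = 5 ∨ 3 = 5
¬u = ¬3 = 5
¬u → w = 5 → 2 = 5
(¬u → w) ∧ w = 5 ∧ 2 = 2
((¬u ↔ (v ∧ w)) ∨ ¬(w ∨ v)) ↔ ((¬u → w) ∧ w) = 5 ↔ 2 = 5
(¬u ↔ ((w → w) → (w ↔ v))) ↔ (((¬u ↔ (v ∧ w)) ∨ ¬(w ∨ v)) ↔ ((¬u → w) ∧ w)) = 8 ↔ 5 = 5

5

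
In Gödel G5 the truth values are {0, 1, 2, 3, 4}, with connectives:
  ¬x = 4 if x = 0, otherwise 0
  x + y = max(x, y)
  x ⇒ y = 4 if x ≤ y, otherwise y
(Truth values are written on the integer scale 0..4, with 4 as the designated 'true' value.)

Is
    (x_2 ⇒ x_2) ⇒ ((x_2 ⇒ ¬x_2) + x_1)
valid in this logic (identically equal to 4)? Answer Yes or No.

No

Counterexample: take x_1 = 0, x_2 = 1.
x_2 ⇒ x_2 = 1 ⇒ 1 = 4
¬x_2 = ¬1 = 0
x_2 ⇒ ¬x_2 = 1 ⇒ 0 = 0
(x_2 ⇒ ¬x_2) + x_1 = 0 + 0 = 0
(x_2 ⇒ x_2) ⇒ ((x_2 ⇒ ¬x_2) + x_1) = 4 ⇒ 0 = 0
This gives 0 ≠ 4.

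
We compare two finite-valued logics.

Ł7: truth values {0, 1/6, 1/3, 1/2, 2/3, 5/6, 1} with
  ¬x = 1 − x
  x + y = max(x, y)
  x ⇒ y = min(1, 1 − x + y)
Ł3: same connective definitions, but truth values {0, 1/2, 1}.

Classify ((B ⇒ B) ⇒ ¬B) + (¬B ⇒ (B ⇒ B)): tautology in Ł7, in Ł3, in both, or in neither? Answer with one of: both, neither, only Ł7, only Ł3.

both

In Ł7: every assignment gives 1 — tautology.
In Ł3: every assignment gives 1 — tautology.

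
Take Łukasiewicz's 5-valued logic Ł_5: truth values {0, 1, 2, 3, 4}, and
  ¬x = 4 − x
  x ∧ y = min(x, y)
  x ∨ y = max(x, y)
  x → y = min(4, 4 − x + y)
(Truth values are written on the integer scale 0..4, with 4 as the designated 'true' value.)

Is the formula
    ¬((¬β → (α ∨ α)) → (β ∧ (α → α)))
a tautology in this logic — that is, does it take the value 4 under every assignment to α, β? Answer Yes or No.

Counterexample: take α = 0, β = 0.
¬β = ¬0 = 4
α ∨ α = 0 ∨ 0 = 0
¬β → (α ∨ α) = 4 → 0 = 0
α → α = 0 → 0 = 4
β ∧ (α → α) = 0 ∧ 4 = 0
(¬β → (α ∨ α)) → (β ∧ (α → α)) = 0 → 0 = 4
¬((¬β → (α ∨ α)) → (β ∧ (α → α))) = ¬4 = 0
This gives 0 ≠ 4.

No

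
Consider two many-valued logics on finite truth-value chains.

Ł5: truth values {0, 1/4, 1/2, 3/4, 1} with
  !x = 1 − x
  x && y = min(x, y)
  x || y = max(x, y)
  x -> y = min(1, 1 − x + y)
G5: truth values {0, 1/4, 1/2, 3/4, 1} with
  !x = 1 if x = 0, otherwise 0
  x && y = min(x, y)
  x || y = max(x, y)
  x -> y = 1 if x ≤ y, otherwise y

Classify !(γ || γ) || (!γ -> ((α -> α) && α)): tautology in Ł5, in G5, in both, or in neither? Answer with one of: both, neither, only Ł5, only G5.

only G5

In Ł5: at α = 0, γ = 1/4 the value is 3/4 — not a tautology.
In G5: every assignment gives 1 — tautology.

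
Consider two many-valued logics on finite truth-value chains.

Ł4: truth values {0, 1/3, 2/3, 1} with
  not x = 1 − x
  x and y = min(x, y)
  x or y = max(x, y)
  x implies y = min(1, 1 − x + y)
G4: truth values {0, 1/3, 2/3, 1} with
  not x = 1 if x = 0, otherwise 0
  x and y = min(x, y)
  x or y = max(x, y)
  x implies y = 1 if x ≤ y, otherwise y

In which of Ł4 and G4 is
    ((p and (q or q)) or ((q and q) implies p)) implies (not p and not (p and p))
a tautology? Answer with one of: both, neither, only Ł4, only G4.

In Ł4: at p = 1/3, q = 0 the value is 2/3 — not a tautology.
In G4: at p = 1/3, q = 0 the value is 0 — not a tautology.

neither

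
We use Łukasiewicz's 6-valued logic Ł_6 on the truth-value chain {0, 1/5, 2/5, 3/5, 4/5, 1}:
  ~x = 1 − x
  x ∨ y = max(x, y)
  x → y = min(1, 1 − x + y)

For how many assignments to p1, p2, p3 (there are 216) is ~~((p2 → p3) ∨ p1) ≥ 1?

141

value 1: 141 assignments (counts)
value 4/5: 35 assignments
value 3/5: 22 assignments
value 2/5: 12 assignments
value 1/5: 5 assignments
value 0: 1 assignment
So 141 of the 216 assignments meet the threshold.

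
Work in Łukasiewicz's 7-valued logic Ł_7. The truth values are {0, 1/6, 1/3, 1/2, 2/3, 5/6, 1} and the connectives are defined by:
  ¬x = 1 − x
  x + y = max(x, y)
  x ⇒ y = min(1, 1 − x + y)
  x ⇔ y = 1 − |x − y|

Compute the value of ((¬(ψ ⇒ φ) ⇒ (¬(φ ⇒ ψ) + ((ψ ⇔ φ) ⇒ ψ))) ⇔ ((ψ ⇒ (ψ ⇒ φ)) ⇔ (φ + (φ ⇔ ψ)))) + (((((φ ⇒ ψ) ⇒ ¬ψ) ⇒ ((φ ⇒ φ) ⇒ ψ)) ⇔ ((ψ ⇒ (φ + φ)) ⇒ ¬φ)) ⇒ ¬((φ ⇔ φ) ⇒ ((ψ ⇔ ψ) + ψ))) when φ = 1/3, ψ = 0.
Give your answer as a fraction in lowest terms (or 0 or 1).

ψ ⇒ φ = 0 ⇒ 1/3 = 1
¬(ψ ⇒ φ) = ¬1 = 0
φ ⇒ ψ = 1/3 ⇒ 0 = 2/3
¬(φ ⇒ ψ) = ¬2/3 = 1/3
ψ ⇔ φ = 0 ⇔ 1/3 = 2/3
(ψ ⇔ φ) ⇒ ψ = 2/3 ⇒ 0 = 1/3
¬(φ ⇒ ψ) + ((ψ ⇔ φ) ⇒ ψ) = 1/3 + 1/3 = 1/3
¬(ψ ⇒ φ) ⇒ (¬(φ ⇒ ψ) + ((ψ ⇔ φ) ⇒ ψ)) = 0 ⇒ 1/3 = 1
ψ ⇒ φ = 0 ⇒ 1/3 = 1
ψ ⇒ (ψ ⇒ φ) = 0 ⇒ 1 = 1
φ ⇔ ψ = 1/3 ⇔ 0 = 2/3
φ + (φ ⇔ ψ) = 1/3 + 2/3 = 2/3
(ψ ⇒ (ψ ⇒ φ)) ⇔ (φ + (φ ⇔ ψ)) = 1 ⇔ 2/3 = 2/3
(¬(ψ ⇒ φ) ⇒ (¬(φ ⇒ ψ) + ((ψ ⇔ φ) ⇒ ψ))) ⇔ ((ψ ⇒ (ψ ⇒ φ)) ⇔ (φ + (φ ⇔ ψ))) = 1 ⇔ 2/3 = 2/3
φ ⇒ ψ = 1/3 ⇒ 0 = 2/3
¬ψ = ¬0 = 1
(φ ⇒ ψ) ⇒ ¬ψ = 2/3 ⇒ 1 = 1
φ ⇒ φ = 1/3 ⇒ 1/3 = 1
(φ ⇒ φ) ⇒ ψ = 1 ⇒ 0 = 0
((φ ⇒ ψ) ⇒ ¬ψ) ⇒ ((φ ⇒ φ) ⇒ ψ) = 1 ⇒ 0 = 0
φ + φ = 1/3 + 1/3 = 1/3
ψ ⇒ (φ + φ) = 0 ⇒ 1/3 = 1
¬φ = ¬1/3 = 2/3
(ψ ⇒ (φ + φ)) ⇒ ¬φ = 1 ⇒ 2/3 = 2/3
(((φ ⇒ ψ) ⇒ ¬ψ) ⇒ ((φ ⇒ φ) ⇒ ψ)) ⇔ ((ψ ⇒ (φ + φ)) ⇒ ¬φ) = 0 ⇔ 2/3 = 1/3
φ ⇔ φ = 1/3 ⇔ 1/3 = 1
ψ ⇔ ψ = 0 ⇔ 0 = 1
(ψ ⇔ ψ) + ψ = 1 + 0 = 1
(φ ⇔ φ) ⇒ ((ψ ⇔ ψ) + ψ) = 1 ⇒ 1 = 1
¬((φ ⇔ φ) ⇒ ((ψ ⇔ ψ) + ψ)) = ¬1 = 0
((((φ ⇒ ψ) ⇒ ¬ψ) ⇒ ((φ ⇒ φ) ⇒ ψ)) ⇔ ((ψ ⇒ (φ + φ)) ⇒ ¬φ)) ⇒ ¬((φ ⇔ φ) ⇒ ((ψ ⇔ ψ) + ψ)) = 1/3 ⇒ 0 = 2/3
((¬(ψ ⇒ φ) ⇒ (¬(φ ⇒ ψ) + ((ψ ⇔ φ) ⇒ ψ))) ⇔ ((ψ ⇒ (ψ ⇒ φ)) ⇔ (φ + (φ ⇔ ψ)))) + (((((φ ⇒ ψ) ⇒ ¬ψ) ⇒ ((φ ⇒ φ) ⇒ ψ)) ⇔ ((ψ ⇒ (φ + φ)) ⇒ ¬φ)) ⇒ ¬((φ ⇔ φ) ⇒ ((ψ ⇔ ψ) + ψ))) = 2/3 + 2/3 = 2/3

2/3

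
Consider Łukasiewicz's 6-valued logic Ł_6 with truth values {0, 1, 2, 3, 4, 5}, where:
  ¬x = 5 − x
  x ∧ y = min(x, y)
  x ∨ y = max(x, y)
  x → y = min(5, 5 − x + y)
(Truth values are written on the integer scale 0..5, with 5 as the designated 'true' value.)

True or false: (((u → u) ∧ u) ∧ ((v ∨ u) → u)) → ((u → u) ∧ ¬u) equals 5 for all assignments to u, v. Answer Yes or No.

Counterexample: take u = 3, v = 0.
u → u = 3 → 3 = 5
(u → u) ∧ u = 5 ∧ 3 = 3
v ∨ u = 0 ∨ 3 = 3
(v ∨ u) → u = 3 → 3 = 5
((u → u) ∧ u) ∧ ((v ∨ u) → u) = 3 ∧ 5 = 3
u → u = 3 → 3 = 5
¬u = ¬3 = 2
(u → u) ∧ ¬u = 5 ∧ 2 = 2
(((u → u) ∧ u) ∧ ((v ∨ u) → u)) → ((u → u) ∧ ¬u) = 3 → 2 = 4
This gives 4 ≠ 5.

No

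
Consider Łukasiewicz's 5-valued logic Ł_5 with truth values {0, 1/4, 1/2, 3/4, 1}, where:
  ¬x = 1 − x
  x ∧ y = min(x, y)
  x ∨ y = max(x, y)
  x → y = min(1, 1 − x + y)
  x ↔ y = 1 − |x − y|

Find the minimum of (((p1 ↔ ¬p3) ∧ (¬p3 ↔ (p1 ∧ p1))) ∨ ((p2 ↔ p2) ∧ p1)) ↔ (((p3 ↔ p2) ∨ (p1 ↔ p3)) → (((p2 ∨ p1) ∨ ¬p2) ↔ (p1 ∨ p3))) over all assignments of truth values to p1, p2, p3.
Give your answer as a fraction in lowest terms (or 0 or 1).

1/4

Take p1 = 0, p2 = 1/2, p3 = 1/4:
¬p3 = ¬1/4 = 3/4
p1 ↔ ¬p3 = 0 ↔ 3/4 = 1/4
¬p3 = ¬1/4 = 3/4
p1 ∧ p1 = 0 ∧ 0 = 0
¬p3 ↔ (p1 ∧ p1) = 3/4 ↔ 0 = 1/4
(p1 ↔ ¬p3) ∧ (¬p3 ↔ (p1 ∧ p1)) = 1/4 ∧ 1/4 = 1/4
p2 ↔ p2 = 1/2 ↔ 1/2 = 1
(p2 ↔ p2) ∧ p1 = 1 ∧ 0 = 0
((p1 ↔ ¬p3) ∧ (¬p3 ↔ (p1 ∧ p1))) ∨ ((p2 ↔ p2) ∧ p1) = 1/4 ∨ 0 = 1/4
p3 ↔ p2 = 1/4 ↔ 1/2 = 3/4
p1 ↔ p3 = 0 ↔ 1/4 = 3/4
(p3 ↔ p2) ∨ (p1 ↔ p3) = 3/4 ∨ 3/4 = 3/4
p2 ∨ p1 = 1/2 ∨ 0 = 1/2
¬p2 = ¬1/2 = 1/2
(p2 ∨ p1) ∨ ¬p2 = 1/2 ∨ 1/2 = 1/2
p1 ∨ p3 = 0 ∨ 1/4 = 1/4
((p2 ∨ p1) ∨ ¬p2) ↔ (p1 ∨ p3) = 1/2 ↔ 1/4 = 3/4
((p3 ↔ p2) ∨ (p1 ↔ p3)) → (((p2 ∨ p1) ∨ ¬p2) ↔ (p1 ∨ p3)) = 3/4 → 3/4 = 1
(((p1 ↔ ¬p3) ∧ (¬p3 ↔ (p1 ∧ p1))) ∨ ((p2 ↔ p2) ∧ p1)) ↔ (((p3 ↔ p2) ∨ (p1 ↔ p3)) → (((p2 ∨ p1) ∨ ¬p2) ↔ (p1 ∨ p3))) = 1/4 ↔ 1 = 1/4
No assignment yields a value below 1/4, so this is the minimum.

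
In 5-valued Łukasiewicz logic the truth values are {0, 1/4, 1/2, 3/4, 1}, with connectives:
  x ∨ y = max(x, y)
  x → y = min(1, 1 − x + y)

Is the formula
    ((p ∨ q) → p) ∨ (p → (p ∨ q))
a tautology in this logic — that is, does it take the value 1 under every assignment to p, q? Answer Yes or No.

Yes

At p = 1, q = 1/2, for instance:
p ∨ q = 1 ∨ 1/2 = 1
(p ∨ q) → p = 1 → 1 = 1
p → (p ∨ q) = 1 → 1 = 1
((p ∨ q) → p) ∨ (p → (p ∨ q)) = 1 ∨ 1 = 1
and checking the remaining 24 assignments likewise gives ≥ 1 in every case.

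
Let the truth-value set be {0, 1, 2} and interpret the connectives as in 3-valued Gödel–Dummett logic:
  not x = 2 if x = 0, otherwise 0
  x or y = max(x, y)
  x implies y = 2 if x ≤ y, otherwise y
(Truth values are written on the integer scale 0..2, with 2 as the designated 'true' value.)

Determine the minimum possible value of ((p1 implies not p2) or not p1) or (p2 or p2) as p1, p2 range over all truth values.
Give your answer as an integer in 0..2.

Take p1 = 1, p2 = 1:
not p2 = not 1 = 0
p1 implies not p2 = 1 implies 0 = 0
not p1 = not 1 = 0
(p1 implies not p2) or not p1 = 0 or 0 = 0
p2 or p2 = 1 or 1 = 1
((p1 implies not p2) or not p1) or (p2 or p2) = 0 or 1 = 1
No assignment yields a value below 1, so this is the minimum.

1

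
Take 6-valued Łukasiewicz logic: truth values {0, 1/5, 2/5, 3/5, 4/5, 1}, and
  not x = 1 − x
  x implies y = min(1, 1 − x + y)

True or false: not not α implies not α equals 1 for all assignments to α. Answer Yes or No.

Counterexample: take α = 3/5.
not α = not 3/5 = 2/5
not not α = not 2/5 = 3/5
not α = not 3/5 = 2/5
not not α implies not α = 3/5 implies 2/5 = 4/5
This gives 4/5 ≠ 1.

No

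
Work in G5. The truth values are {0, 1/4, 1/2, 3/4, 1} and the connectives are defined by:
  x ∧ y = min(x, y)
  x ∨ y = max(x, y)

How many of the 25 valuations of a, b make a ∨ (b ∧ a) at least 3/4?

value 1: 5 assignments (counts)
value 3/4: 5 assignments (counts)
value 1/2: 5 assignments
value 1/4: 5 assignments
value 0: 5 assignments
So 10 of the 25 assignments meet the threshold.

10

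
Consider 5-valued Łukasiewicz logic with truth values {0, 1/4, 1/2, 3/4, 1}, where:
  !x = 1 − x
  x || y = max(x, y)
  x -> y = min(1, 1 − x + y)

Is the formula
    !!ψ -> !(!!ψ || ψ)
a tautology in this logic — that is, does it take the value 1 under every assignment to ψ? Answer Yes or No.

No

Counterexample: take ψ = 3/4.
!ψ = !3/4 = 1/4
!!ψ = !1/4 = 3/4
!!ψ || ψ = 3/4 || 3/4 = 3/4
!(!!ψ || ψ) = !3/4 = 1/4
!!ψ -> !(!!ψ || ψ) = 3/4 -> 1/4 = 1/2
This gives 1/2 ≠ 1.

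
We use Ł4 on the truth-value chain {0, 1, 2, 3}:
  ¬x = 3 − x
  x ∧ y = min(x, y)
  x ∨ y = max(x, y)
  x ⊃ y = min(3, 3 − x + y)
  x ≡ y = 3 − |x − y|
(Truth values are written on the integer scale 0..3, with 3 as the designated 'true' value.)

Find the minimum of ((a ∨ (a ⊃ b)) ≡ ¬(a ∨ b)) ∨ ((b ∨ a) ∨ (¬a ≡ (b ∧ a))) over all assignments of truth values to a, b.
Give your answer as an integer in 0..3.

2

Take a = 0, b = 1:
a ⊃ b = 0 ⊃ 1 = 3
a ∨ (a ⊃ b) = 0 ∨ 3 = 3
a ∨ b = 0 ∨ 1 = 1
¬(a ∨ b) = ¬1 = 2
(a ∨ (a ⊃ b)) ≡ ¬(a ∨ b) = 3 ≡ 2 = 2
b ∨ a = 1 ∨ 0 = 1
¬a = ¬0 = 3
b ∧ a = 1 ∧ 0 = 0
¬a ≡ (b ∧ a) = 3 ≡ 0 = 0
(b ∨ a) ∨ (¬a ≡ (b ∧ a)) = 1 ∨ 0 = 1
((a ∨ (a ⊃ b)) ≡ ¬(a ∨ b)) ∨ ((b ∨ a) ∨ (¬a ≡ (b ∧ a))) = 2 ∨ 1 = 2
No assignment yields a value below 2, so this is the minimum.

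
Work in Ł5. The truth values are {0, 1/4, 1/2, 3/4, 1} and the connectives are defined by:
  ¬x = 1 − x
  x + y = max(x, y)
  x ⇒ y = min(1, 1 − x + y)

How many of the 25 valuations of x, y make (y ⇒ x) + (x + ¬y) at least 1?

15

value 1: 15 assignments (counts)
value 3/4: 4 assignments
value 1/2: 3 assignments
value 1/4: 2 assignments
value 0: 1 assignment
So 15 of the 25 assignments meet the threshold.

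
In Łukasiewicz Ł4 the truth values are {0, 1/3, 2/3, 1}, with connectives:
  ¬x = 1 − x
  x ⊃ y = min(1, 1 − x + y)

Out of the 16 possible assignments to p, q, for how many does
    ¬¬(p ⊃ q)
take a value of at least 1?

10

p = 0, q = 0 ↦ 1  ≥
p = 0, q = 1/3 ↦ 1  ≥
p = 0, q = 2/3 ↦ 1  ≥
p = 0, q = 1 ↦ 1  ≥
p = 1/3, q = 0 ↦ 2/3  <
p = 1/3, q = 1/3 ↦ 1  ≥
p = 1/3, q = 2/3 ↦ 1  ≥
p = 1/3, q = 1 ↦ 1  ≥
p = 2/3, q = 0 ↦ 1/3  <
p = 2/3, q = 1/3 ↦ 2/3  <
p = 2/3, q = 2/3 ↦ 1  ≥
p = 2/3, q = 1 ↦ 1  ≥
p = 1, q = 0 ↦ 0  <
p = 1, q = 1/3 ↦ 1/3  <
p = 1, q = 2/3 ↦ 2/3  <
p = 1, q = 1 ↦ 1  ≥
So 10 of the 16 assignments meet the threshold.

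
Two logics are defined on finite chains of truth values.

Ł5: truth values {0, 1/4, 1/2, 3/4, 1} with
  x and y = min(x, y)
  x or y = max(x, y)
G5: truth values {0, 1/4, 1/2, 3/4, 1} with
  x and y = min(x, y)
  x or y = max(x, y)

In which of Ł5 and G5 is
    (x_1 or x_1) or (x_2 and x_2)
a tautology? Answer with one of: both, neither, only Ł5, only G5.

In Ł5: at x_1 = 0, x_2 = 0 the value is 0 — not a tautology.
In G5: at x_1 = 0, x_2 = 0 the value is 0 — not a tautology.

neither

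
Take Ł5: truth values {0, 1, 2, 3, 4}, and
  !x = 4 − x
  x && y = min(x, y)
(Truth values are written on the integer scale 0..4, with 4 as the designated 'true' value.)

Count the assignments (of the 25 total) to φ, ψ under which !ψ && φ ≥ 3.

4

value 4: 1 assignment (counts)
value 3: 3 assignments (counts)
value 2: 5 assignments
value 1: 7 assignments
value 0: 9 assignments
So 4 of the 25 assignments meet the threshold.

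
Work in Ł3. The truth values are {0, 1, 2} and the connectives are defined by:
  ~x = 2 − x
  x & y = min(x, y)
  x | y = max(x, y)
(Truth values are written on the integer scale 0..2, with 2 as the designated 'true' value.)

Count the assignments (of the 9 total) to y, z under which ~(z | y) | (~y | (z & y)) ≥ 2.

y = 0, z = 0 ↦ 2  ≥
y = 0, z = 1 ↦ 2  ≥
y = 0, z = 2 ↦ 2  ≥
y = 1, z = 0 ↦ 1  <
y = 1, z = 1 ↦ 1  <
y = 1, z = 2 ↦ 1  <
y = 2, z = 0 ↦ 0  <
y = 2, z = 1 ↦ 1  <
y = 2, z = 2 ↦ 2  ≥
So 4 of the 9 assignments meet the threshold.

4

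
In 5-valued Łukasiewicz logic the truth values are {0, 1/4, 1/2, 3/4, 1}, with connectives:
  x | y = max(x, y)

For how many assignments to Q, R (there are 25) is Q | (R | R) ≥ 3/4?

value 1: 9 assignments (counts)
value 3/4: 7 assignments (counts)
value 1/2: 5 assignments
value 1/4: 3 assignments
value 0: 1 assignment
So 16 of the 25 assignments meet the threshold.

16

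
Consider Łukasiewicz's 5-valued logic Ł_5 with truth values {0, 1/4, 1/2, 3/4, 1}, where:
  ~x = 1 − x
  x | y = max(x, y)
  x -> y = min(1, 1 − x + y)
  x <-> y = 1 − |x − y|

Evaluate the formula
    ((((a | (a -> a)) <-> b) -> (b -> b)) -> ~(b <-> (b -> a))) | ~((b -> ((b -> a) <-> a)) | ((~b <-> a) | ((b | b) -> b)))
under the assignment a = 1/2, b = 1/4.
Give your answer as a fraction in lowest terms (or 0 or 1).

a -> a = 1/2 -> 1/2 = 1
a | (a -> a) = 1/2 | 1 = 1
(a | (a -> a)) <-> b = 1 <-> 1/4 = 1/4
b -> b = 1/4 -> 1/4 = 1
((a | (a -> a)) <-> b) -> (b -> b) = 1/4 -> 1 = 1
b -> a = 1/4 -> 1/2 = 1
b <-> (b -> a) = 1/4 <-> 1 = 1/4
~(b <-> (b -> a)) = ~1/4 = 3/4
(((a | (a -> a)) <-> b) -> (b -> b)) -> ~(b <-> (b -> a)) = 1 -> 3/4 = 3/4
b -> a = 1/4 -> 1/2 = 1
(b -> a) <-> a = 1 <-> 1/2 = 1/2
b -> ((b -> a) <-> a) = 1/4 -> 1/2 = 1
~b = ~1/4 = 3/4
~b <-> a = 3/4 <-> 1/2 = 3/4
b | b = 1/4 | 1/4 = 1/4
(b | b) -> b = 1/4 -> 1/4 = 1
(~b <-> a) | ((b | b) -> b) = 3/4 | 1 = 1
(b -> ((b -> a) <-> a)) | ((~b <-> a) | ((b | b) -> b)) = 1 | 1 = 1
~((b -> ((b -> a) <-> a)) | ((~b <-> a) | ((b | b) -> b))) = ~1 = 0
((((a | (a -> a)) <-> b) -> (b -> b)) -> ~(b <-> (b -> a))) | ~((b -> ((b -> a) <-> a)) | ((~b <-> a) | ((b | b) -> b))) = 3/4 | 0 = 3/4

3/4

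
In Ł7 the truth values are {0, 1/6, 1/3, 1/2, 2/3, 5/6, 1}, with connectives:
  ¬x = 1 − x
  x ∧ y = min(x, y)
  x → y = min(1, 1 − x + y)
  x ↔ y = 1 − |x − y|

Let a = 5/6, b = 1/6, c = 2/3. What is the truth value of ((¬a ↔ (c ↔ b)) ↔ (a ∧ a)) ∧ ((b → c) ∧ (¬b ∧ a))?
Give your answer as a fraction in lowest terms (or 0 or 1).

¬a = ¬5/6 = 1/6
c ↔ b = 2/3 ↔ 1/6 = 1/2
¬a ↔ (c ↔ b) = 1/6 ↔ 1/2 = 2/3
a ∧ a = 5/6 ∧ 5/6 = 5/6
(¬a ↔ (c ↔ b)) ↔ (a ∧ a) = 2/3 ↔ 5/6 = 5/6
b → c = 1/6 → 2/3 = 1
¬b = ¬1/6 = 5/6
¬b ∧ a = 5/6 ∧ 5/6 = 5/6
(b → c) ∧ (¬b ∧ a) = 1 ∧ 5/6 = 5/6
((¬a ↔ (c ↔ b)) ↔ (a ∧ a)) ∧ ((b → c) ∧ (¬b ∧ a)) = 5/6 ∧ 5/6 = 5/6

5/6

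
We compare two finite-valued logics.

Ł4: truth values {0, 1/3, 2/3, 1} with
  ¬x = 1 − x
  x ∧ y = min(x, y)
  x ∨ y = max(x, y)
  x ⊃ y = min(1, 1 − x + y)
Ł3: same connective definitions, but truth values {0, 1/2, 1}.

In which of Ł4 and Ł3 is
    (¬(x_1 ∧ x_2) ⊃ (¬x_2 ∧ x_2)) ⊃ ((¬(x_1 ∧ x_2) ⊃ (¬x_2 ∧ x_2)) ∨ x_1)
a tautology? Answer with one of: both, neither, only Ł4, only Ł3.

In Ł4: every assignment gives 1 — tautology.
In Ł3: every assignment gives 1 — tautology.

both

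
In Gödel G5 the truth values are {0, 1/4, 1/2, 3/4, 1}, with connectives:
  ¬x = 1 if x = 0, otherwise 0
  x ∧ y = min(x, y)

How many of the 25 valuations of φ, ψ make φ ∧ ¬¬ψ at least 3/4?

8

value 1: 4 assignments (counts)
value 3/4: 4 assignments (counts)
value 1/2: 4 assignments
value 1/4: 4 assignments
value 0: 9 assignments
So 8 of the 25 assignments meet the threshold.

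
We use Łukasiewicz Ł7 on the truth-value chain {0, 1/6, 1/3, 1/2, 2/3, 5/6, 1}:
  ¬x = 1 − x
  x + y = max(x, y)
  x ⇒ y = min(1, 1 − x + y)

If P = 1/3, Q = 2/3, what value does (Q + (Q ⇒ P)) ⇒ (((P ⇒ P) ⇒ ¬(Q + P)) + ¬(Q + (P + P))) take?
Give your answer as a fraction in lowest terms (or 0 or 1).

Q ⇒ P = 2/3 ⇒ 1/3 = 2/3
Q + (Q ⇒ P) = 2/3 + 2/3 = 2/3
P ⇒ P = 1/3 ⇒ 1/3 = 1
Q + P = 2/3 + 1/3 = 2/3
¬(Q + P) = ¬2/3 = 1/3
(P ⇒ P) ⇒ ¬(Q + P) = 1 ⇒ 1/3 = 1/3
P + P = 1/3 + 1/3 = 1/3
Q + (P + P) = 2/3 + 1/3 = 2/3
¬(Q + (P + P)) = ¬2/3 = 1/3
((P ⇒ P) ⇒ ¬(Q + P)) + ¬(Q + (P + P)) = 1/3 + 1/3 = 1/3
(Q + (Q ⇒ P)) ⇒ (((P ⇒ P) ⇒ ¬(Q + P)) + ¬(Q + (P + P))) = 2/3 ⇒ 1/3 = 2/3

2/3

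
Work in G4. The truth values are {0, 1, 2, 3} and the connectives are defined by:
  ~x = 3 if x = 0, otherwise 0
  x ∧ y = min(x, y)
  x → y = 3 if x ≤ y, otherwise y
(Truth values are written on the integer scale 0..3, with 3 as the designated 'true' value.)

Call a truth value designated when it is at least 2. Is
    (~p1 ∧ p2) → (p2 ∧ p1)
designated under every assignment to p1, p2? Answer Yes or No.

Counterexample: take p1 = 0, p2 = 1.
~p1 = ~0 = 3
~p1 ∧ p2 = 3 ∧ 1 = 1
p2 ∧ p1 = 1 ∧ 0 = 0
(~p1 ∧ p2) → (p2 ∧ p1) = 1 → 0 = 0
This gives 0, which is below 2.

No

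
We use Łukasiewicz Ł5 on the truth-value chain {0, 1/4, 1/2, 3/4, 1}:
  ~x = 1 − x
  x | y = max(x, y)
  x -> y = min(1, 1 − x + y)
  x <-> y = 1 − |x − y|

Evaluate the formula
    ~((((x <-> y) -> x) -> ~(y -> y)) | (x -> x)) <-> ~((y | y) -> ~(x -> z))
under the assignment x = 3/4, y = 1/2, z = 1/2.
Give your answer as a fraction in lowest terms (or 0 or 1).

x <-> y = 3/4 <-> 1/2 = 3/4
(x <-> y) -> x = 3/4 -> 3/4 = 1
y -> y = 1/2 -> 1/2 = 1
~(y -> y) = ~1 = 0
((x <-> y) -> x) -> ~(y -> y) = 1 -> 0 = 0
x -> x = 3/4 -> 3/4 = 1
(((x <-> y) -> x) -> ~(y -> y)) | (x -> x) = 0 | 1 = 1
~((((x <-> y) -> x) -> ~(y -> y)) | (x -> x)) = ~1 = 0
y | y = 1/2 | 1/2 = 1/2
x -> z = 3/4 -> 1/2 = 3/4
~(x -> z) = ~3/4 = 1/4
(y | y) -> ~(x -> z) = 1/2 -> 1/4 = 3/4
~((y | y) -> ~(x -> z)) = ~3/4 = 1/4
~((((x <-> y) -> x) -> ~(y -> y)) | (x -> x)) <-> ~((y | y) -> ~(x -> z)) = 0 <-> 1/4 = 3/4

3/4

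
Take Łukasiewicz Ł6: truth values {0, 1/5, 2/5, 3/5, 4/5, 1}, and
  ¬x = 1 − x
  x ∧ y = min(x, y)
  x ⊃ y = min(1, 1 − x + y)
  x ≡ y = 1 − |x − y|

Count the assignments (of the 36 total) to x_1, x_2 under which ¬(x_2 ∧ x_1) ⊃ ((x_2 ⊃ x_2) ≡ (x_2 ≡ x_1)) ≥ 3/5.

28

value 1: 18 assignments (counts)
value 4/5: 6 assignments (counts)
value 3/5: 4 assignments (counts)
value 2/5: 4 assignments
value 1/5: 2 assignments
value 0: 2 assignments
So 28 of the 36 assignments meet the threshold.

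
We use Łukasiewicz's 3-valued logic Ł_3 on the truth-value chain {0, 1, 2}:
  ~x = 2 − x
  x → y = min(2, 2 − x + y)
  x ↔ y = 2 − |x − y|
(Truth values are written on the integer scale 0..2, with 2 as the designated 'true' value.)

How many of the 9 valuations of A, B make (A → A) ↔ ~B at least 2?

3

A = 0, B = 0 ↦ 2  ≥
A = 0, B = 1 ↦ 1  <
A = 0, B = 2 ↦ 0  <
A = 1, B = 0 ↦ 2  ≥
A = 1, B = 1 ↦ 1  <
A = 1, B = 2 ↦ 0  <
A = 2, B = 0 ↦ 2  ≥
A = 2, B = 1 ↦ 1  <
A = 2, B = 2 ↦ 0  <
So 3 of the 9 assignments meet the threshold.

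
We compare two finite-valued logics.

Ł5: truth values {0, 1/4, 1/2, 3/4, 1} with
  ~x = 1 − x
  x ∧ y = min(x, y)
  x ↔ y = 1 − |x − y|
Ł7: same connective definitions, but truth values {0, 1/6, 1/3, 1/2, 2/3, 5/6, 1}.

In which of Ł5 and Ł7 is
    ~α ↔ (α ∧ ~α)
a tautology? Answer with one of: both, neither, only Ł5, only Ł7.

neither

In Ł5: at α = 0 the value is 0 — not a tautology.
In Ł7: at α = 0 the value is 0 — not a tautology.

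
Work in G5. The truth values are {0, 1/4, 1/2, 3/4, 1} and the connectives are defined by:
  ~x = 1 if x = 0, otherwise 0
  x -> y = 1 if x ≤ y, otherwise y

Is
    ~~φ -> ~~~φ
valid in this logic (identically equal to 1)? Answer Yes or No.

No

Counterexample: take φ = 1/4.
~φ = ~1/4 = 0
~~φ = ~0 = 1
~φ = ~1/4 = 0
~~φ = ~0 = 1
~~~φ = ~1 = 0
~~φ -> ~~~φ = 1 -> 0 = 0
This gives 0 ≠ 1.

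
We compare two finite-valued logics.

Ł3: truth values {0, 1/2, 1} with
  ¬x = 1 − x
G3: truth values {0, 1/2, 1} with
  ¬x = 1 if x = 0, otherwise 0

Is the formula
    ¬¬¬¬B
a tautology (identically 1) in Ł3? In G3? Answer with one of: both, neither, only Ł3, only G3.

neither

In Ł3: at B = 0 the value is 0 — not a tautology.
In G3: at B = 0 the value is 0 — not a tautology.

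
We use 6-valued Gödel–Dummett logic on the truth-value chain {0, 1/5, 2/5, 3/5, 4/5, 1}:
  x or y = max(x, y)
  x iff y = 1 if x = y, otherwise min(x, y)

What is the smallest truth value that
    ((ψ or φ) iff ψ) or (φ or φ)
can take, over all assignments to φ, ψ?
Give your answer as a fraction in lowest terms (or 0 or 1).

1/5

Take φ = 1/5, ψ = 0:
ψ or φ = 0 or 1/5 = 1/5
(ψ or φ) iff ψ = 1/5 iff 0 = 0
φ or φ = 1/5 or 1/5 = 1/5
((ψ or φ) iff ψ) or (φ or φ) = 0 or 1/5 = 1/5
No assignment yields a value below 1/5, so this is the minimum.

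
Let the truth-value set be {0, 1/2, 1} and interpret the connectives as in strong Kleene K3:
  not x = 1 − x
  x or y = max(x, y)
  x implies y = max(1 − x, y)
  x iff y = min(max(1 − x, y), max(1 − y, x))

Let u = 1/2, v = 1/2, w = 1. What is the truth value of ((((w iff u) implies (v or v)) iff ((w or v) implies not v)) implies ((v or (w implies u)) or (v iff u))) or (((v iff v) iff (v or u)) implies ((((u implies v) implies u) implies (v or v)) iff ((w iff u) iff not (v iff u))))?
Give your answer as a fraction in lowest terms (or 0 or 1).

w iff u = 1 iff 1/2 = 1/2
v or v = 1/2 or 1/2 = 1/2
(w iff u) implies (v or v) = 1/2 implies 1/2 = 1/2
w or v = 1 or 1/2 = 1
not v = not 1/2 = 1/2
(w or v) implies not v = 1 implies 1/2 = 1/2
((w iff u) implies (v or v)) iff ((w or v) implies not v) = 1/2 iff 1/2 = 1/2
w implies u = 1 implies 1/2 = 1/2
v or (w implies u) = 1/2 or 1/2 = 1/2
v iff u = 1/2 iff 1/2 = 1/2
(v or (w implies u)) or (v iff u) = 1/2 or 1/2 = 1/2
(((w iff u) implies (v or v)) iff ((w or v) implies not v)) implies ((v or (w implies u)) or (v iff u)) = 1/2 implies 1/2 = 1/2
v iff v = 1/2 iff 1/2 = 1/2
v or u = 1/2 or 1/2 = 1/2
(v iff v) iff (v or u) = 1/2 iff 1/2 = 1/2
u implies v = 1/2 implies 1/2 = 1/2
(u implies v) implies u = 1/2 implies 1/2 = 1/2
v or v = 1/2 or 1/2 = 1/2
((u implies v) implies u) implies (v or v) = 1/2 implies 1/2 = 1/2
w iff u = 1 iff 1/2 = 1/2
v iff u = 1/2 iff 1/2 = 1/2
not (v iff u) = not 1/2 = 1/2
(w iff u) iff not (v iff u) = 1/2 iff 1/2 = 1/2
(((u implies v) implies u) implies (v or v)) iff ((w iff u) iff not (v iff u)) = 1/2 iff 1/2 = 1/2
((v iff v) iff (v or u)) implies ((((u implies v) implies u) implies (v or v)) iff ((w iff u) iff not (v iff u))) = 1/2 implies 1/2 = 1/2
((((w iff u) implies (v or v)) iff ((w or v) implies not v)) implies ((v or (w implies u)) or (v iff u))) or (((v iff v) iff (v or u)) implies ((((u implies v) implies u) implies (v or v)) iff ((w iff u) iff not (v iff u)))) = 1/2 or 1/2 = 1/2

1/2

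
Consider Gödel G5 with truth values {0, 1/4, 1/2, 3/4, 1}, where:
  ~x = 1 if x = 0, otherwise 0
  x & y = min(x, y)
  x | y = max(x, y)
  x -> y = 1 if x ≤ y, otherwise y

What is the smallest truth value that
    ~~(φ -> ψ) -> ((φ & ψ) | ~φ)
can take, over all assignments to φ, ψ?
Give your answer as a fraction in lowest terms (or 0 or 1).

1/4

Take φ = 1/4, ψ = 1/4:
φ -> ψ = 1/4 -> 1/4 = 1
~(φ -> ψ) = ~1 = 0
~~(φ -> ψ) = ~0 = 1
φ & ψ = 1/4 & 1/4 = 1/4
~φ = ~1/4 = 0
(φ & ψ) | ~φ = 1/4 | 0 = 1/4
~~(φ -> ψ) -> ((φ & ψ) | ~φ) = 1 -> 1/4 = 1/4
No assignment yields a value below 1/4, so this is the minimum.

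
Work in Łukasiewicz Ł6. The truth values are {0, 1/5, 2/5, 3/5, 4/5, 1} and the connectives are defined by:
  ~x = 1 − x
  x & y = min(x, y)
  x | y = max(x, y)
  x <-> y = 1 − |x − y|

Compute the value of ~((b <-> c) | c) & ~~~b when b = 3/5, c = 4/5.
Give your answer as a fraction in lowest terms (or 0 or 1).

b <-> c = 3/5 <-> 4/5 = 4/5
(b <-> c) | c = 4/5 | 4/5 = 4/5
~((b <-> c) | c) = ~4/5 = 1/5
~b = ~3/5 = 2/5
~~b = ~2/5 = 3/5
~~~b = ~3/5 = 2/5
~((b <-> c) | c) & ~~~b = 1/5 & 2/5 = 1/5

1/5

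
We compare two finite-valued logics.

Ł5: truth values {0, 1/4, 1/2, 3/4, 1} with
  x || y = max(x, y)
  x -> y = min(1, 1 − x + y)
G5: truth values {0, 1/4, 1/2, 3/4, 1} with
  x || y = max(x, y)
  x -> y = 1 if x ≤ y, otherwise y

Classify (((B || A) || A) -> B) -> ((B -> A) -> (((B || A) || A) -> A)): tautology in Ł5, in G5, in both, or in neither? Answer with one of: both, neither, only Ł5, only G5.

In Ł5: every assignment gives 1 — tautology.
In G5: every assignment gives 1 — tautology.

both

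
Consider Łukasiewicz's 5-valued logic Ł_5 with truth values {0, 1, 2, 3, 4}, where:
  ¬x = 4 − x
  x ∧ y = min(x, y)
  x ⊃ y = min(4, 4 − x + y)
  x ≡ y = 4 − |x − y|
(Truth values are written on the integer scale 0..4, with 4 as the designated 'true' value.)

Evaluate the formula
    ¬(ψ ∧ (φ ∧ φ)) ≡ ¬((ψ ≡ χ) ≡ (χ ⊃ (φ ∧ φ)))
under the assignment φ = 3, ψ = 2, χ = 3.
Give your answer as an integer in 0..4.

3

φ ∧ φ = 3 ∧ 3 = 3
ψ ∧ (φ ∧ φ) = 2 ∧ 3 = 2
¬(ψ ∧ (φ ∧ φ)) = ¬2 = 2
ψ ≡ χ = 2 ≡ 3 = 3
φ ∧ φ = 3 ∧ 3 = 3
χ ⊃ (φ ∧ φ) = 3 ⊃ 3 = 4
(ψ ≡ χ) ≡ (χ ⊃ (φ ∧ φ)) = 3 ≡ 4 = 3
¬((ψ ≡ χ) ≡ (χ ⊃ (φ ∧ φ))) = ¬3 = 1
¬(ψ ∧ (φ ∧ φ)) ≡ ¬((ψ ≡ χ) ≡ (χ ⊃ (φ ∧ φ))) = 2 ≡ 1 = 3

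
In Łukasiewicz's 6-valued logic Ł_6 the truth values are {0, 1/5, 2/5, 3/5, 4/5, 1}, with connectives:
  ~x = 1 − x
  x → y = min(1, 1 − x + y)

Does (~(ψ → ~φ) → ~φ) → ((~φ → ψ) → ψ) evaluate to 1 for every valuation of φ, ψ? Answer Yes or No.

Counterexample: take φ = 1/5, ψ = 0.
~φ = ~1/5 = 4/5
ψ → ~φ = 0 → 4/5 = 1
~(ψ → ~φ) = ~1 = 0
~(ψ → ~φ) → ~φ = 0 → 4/5 = 1
~φ = ~1/5 = 4/5
~φ → ψ = 4/5 → 0 = 1/5
(~φ → ψ) → ψ = 1/5 → 0 = 4/5
(~(ψ → ~φ) → ~φ) → ((~φ → ψ) → ψ) = 1 → 4/5 = 4/5
This gives 4/5 ≠ 1.

No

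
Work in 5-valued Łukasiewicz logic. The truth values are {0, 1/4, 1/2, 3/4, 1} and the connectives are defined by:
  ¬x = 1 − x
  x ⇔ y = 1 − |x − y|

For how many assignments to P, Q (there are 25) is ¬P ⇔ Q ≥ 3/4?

13

value 1: 5 assignments (counts)
value 3/4: 8 assignments (counts)
value 1/2: 6 assignments
value 1/4: 4 assignments
value 0: 2 assignments
So 13 of the 25 assignments meet the threshold.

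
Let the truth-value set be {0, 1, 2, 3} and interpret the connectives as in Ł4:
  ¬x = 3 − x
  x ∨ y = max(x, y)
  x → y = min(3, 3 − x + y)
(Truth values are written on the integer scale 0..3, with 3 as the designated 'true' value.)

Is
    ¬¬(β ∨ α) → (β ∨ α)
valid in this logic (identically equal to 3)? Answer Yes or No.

α = 0, β = 0 ↦ 3
α = 0, β = 1 ↦ 3
α = 0, β = 2 ↦ 3
α = 0, β = 3 ↦ 3
α = 1, β = 0 ↦ 3
α = 1, β = 1 ↦ 3
α = 1, β = 2 ↦ 3
α = 1, β = 3 ↦ 3
α = 2, β = 0 ↦ 3
α = 2, β = 1 ↦ 3
α = 2, β = 2 ↦ 3
α = 2, β = 3 ↦ 3
α = 3, β = 0 ↦ 3
α = 3, β = 1 ↦ 3
α = 3, β = 2 ↦ 3
α = 3, β = 3 ↦ 3
Every assignment gives a value ≥ 3.

Yes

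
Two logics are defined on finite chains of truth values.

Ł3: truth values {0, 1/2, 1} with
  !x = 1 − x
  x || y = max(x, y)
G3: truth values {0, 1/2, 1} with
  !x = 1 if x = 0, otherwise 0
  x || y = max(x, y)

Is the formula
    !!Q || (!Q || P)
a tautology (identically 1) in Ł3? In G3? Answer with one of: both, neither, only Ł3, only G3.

only G3

In Ł3: at P = 0, Q = 1/2 the value is 1/2 — not a tautology.
In G3: every assignment gives 1 — tautology.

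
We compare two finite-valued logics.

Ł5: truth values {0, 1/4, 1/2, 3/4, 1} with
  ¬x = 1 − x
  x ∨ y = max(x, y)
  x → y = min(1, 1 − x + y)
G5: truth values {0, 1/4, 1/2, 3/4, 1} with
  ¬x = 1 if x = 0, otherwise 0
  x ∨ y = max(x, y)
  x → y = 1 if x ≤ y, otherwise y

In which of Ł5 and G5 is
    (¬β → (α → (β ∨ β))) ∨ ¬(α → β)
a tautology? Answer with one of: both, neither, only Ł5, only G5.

only G5

In Ł5: at α = 1/4, β = 0 the value is 3/4 — not a tautology.
In G5: every assignment gives 1 — tautology.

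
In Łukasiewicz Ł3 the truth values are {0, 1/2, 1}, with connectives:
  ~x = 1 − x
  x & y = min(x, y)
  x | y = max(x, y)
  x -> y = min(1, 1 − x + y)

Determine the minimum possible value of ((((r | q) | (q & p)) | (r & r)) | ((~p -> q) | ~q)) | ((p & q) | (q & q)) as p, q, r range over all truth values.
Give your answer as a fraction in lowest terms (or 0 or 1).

Take p = 0, q = 1/2, r = 0:
r | q = 0 | 1/2 = 1/2
q & p = 1/2 & 0 = 0
(r | q) | (q & p) = 1/2 | 0 = 1/2
r & r = 0 & 0 = 0
((r | q) | (q & p)) | (r & r) = 1/2 | 0 = 1/2
~p = ~0 = 1
~p -> q = 1 -> 1/2 = 1/2
~q = ~1/2 = 1/2
(~p -> q) | ~q = 1/2 | 1/2 = 1/2
(((r | q) | (q & p)) | (r & r)) | ((~p -> q) | ~q) = 1/2 | 1/2 = 1/2
p & q = 0 & 1/2 = 0
q & q = 1/2 & 1/2 = 1/2
(p & q) | (q & q) = 0 | 1/2 = 1/2
((((r | q) | (q & p)) | (r & r)) | ((~p -> q) | ~q)) | ((p & q) | (q & q)) = 1/2 | 1/2 = 1/2
No assignment yields a value below 1/2, so this is the minimum.

1/2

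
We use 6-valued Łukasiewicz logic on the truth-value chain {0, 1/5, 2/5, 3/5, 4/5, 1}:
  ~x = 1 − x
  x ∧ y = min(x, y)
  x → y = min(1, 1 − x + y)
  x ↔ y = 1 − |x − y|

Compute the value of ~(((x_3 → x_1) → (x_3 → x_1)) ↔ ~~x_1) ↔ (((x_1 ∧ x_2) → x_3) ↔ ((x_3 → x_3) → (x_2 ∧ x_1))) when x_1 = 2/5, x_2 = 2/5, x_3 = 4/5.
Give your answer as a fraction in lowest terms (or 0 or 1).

x_3 → x_1 = 4/5 → 2/5 = 3/5
x_3 → x_1 = 4/5 → 2/5 = 3/5
(x_3 → x_1) → (x_3 → x_1) = 3/5 → 3/5 = 1
~x_1 = ~2/5 = 3/5
~~x_1 = ~3/5 = 2/5
((x_3 → x_1) → (x_3 → x_1)) ↔ ~~x_1 = 1 ↔ 2/5 = 2/5
~(((x_3 → x_1) → (x_3 → x_1)) ↔ ~~x_1) = ~2/5 = 3/5
x_1 ∧ x_2 = 2/5 ∧ 2/5 = 2/5
(x_1 ∧ x_2) → x_3 = 2/5 → 4/5 = 1
x_3 → x_3 = 4/5 → 4/5 = 1
x_2 ∧ x_1 = 2/5 ∧ 2/5 = 2/5
(x_3 → x_3) → (x_2 ∧ x_1) = 1 → 2/5 = 2/5
((x_1 ∧ x_2) → x_3) ↔ ((x_3 → x_3) → (x_2 ∧ x_1)) = 1 ↔ 2/5 = 2/5
~(((x_3 → x_1) → (x_3 → x_1)) ↔ ~~x_1) ↔ (((x_1 ∧ x_2) → x_3) ↔ ((x_3 → x_3) → (x_2 ∧ x_1))) = 3/5 ↔ 2/5 = 4/5

4/5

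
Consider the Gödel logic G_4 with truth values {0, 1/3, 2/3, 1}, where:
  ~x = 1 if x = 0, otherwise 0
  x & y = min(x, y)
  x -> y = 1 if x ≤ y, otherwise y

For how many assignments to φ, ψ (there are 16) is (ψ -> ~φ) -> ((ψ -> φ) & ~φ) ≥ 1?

10

φ = 0, ψ = 0 ↦ 1  ≥
φ = 0, ψ = 1/3 ↦ 0  <
φ = 0, ψ = 2/3 ↦ 0  <
φ = 0, ψ = 1 ↦ 0  <
φ = 1/3, ψ = 0 ↦ 0  <
φ = 1/3, ψ = 1/3 ↦ 1  ≥
φ = 1/3, ψ = 2/3 ↦ 1  ≥
φ = 1/3, ψ = 1 ↦ 1  ≥
φ = 2/3, ψ = 0 ↦ 0  <
φ = 2/3, ψ = 1/3 ↦ 1  ≥
φ = 2/3, ψ = 2/3 ↦ 1  ≥
φ = 2/3, ψ = 1 ↦ 1  ≥
φ = 1, ψ = 0 ↦ 0  <
φ = 1, ψ = 1/3 ↦ 1  ≥
φ = 1, ψ = 2/3 ↦ 1  ≥
φ = 1, ψ = 1 ↦ 1  ≥
So 10 of the 16 assignments meet the threshold.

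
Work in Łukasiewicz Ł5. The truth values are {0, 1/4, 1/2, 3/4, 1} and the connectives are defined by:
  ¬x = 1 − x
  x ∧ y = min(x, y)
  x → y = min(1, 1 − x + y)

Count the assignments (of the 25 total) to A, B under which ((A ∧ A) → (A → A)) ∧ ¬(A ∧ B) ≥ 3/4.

value 1: 9 assignments (counts)
value 3/4: 7 assignments (counts)
value 1/2: 5 assignments
value 1/4: 3 assignments
value 0: 1 assignment
So 16 of the 25 assignments meet the threshold.

16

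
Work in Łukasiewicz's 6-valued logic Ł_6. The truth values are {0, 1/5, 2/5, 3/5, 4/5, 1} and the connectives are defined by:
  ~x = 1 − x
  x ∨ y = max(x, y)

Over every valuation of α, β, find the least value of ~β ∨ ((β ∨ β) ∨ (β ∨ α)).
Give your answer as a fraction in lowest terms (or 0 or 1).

Take α = 0, β = 2/5:
~β = ~2/5 = 3/5
β ∨ β = 2/5 ∨ 2/5 = 2/5
β ∨ α = 2/5 ∨ 0 = 2/5
(β ∨ β) ∨ (β ∨ α) = 2/5 ∨ 2/5 = 2/5
~β ∨ ((β ∨ β) ∨ (β ∨ α)) = 3/5 ∨ 2/5 = 3/5
No assignment yields a value below 3/5, so this is the minimum.

3/5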